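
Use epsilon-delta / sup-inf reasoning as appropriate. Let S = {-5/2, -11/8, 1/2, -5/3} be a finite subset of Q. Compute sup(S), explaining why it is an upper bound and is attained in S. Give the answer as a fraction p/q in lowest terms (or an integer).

S is finite, so sup(S) = max(S).
Sorted decreasing:
1/2, -11/8, -5/3, -5/2
The extremum is 1/2.
For every x in S, x <= 1/2. And 1/2 is in S, so it is attained.
Therefore sup(S) = 1/2.

1/2


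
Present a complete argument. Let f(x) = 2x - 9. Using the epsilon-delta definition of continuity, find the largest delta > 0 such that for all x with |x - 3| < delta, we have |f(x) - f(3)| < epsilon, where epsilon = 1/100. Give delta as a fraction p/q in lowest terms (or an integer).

We compute f(3) = 2*(3) - 9 = -3.
|f(x) - f(3)| = |2x - 9 - (-3)| = |2(x - 3)| = 2|x - 3|.
We need 2|x - 3| < 1/100, i.e. |x - 3| < 1/100 / 2 = 1/200.
So any delta <= 1/200 works. Conversely, if delta > 1/200, then x = 3 + 1/200 satisfies |x - 3| = 1/200 < delta but |f(x) - f(3)| = 2 * 1/200 = 1/100, which is not < 1/100; so no larger delta works.
Hence the largest such delta is 1/200.

1/200


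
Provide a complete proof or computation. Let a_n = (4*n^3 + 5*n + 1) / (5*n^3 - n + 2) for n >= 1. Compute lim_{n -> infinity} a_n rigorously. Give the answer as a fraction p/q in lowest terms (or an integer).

Divide numerator and denominator by n^3, the highest power:
numerator / n^3 = 4 + 5/n^2 + n^(-3)
denominator / n^3 = 5 - 1/n^2 + 2/n^3
As n -> infinity, all terms of the form c/n^k (k >= 1) tend to 0.
So numerator / n^3 -> 4 and denominator / n^3 -> 5.
Therefore lim a_n = 4/5.

4/5


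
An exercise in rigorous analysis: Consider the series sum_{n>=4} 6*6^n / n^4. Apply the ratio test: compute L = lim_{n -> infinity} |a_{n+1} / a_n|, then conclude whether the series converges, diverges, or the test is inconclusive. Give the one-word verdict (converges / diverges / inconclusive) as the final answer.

Let a_n denote the general term. Form the ratio a_{n+1}/a_n and simplify:
a_{n+1}/a_n = 6*n^4/(n + 1)^4
Take the limit as n -> infinity: L = 6.
Since L = 6 > 1 (or L = infinity), the ratio test implies the series diverges.

diverges


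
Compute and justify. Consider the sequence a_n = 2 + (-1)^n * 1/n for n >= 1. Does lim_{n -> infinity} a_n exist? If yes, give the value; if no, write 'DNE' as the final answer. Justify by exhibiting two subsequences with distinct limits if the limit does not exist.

Examine the behaviour of a_n along subsequences.
Even-n subsequence a_{2k} = 2 + 1/(2k) -> 2. Odd-n subsequence a_{2k+1} = 2 - 1/(2k+1) -> 2. Both tend to 2, which suggests the limit is 2; verify directly.
|a_n - 2| = |(-1)^n * 1/n| = 1/n for every n >= 1.
Given epsilon > 0, choose a positive integer N > 1/epsilon. Then for all n >= N, |a_n - 2| = 1/n <= 1/N < epsilon.
So by the definition of the limit, lim a_n exists and equals 2.

2


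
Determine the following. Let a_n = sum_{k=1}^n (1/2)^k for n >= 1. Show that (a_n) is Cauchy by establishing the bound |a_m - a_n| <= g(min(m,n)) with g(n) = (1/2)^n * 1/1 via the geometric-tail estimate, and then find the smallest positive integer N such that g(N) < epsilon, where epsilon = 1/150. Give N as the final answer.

For m > n >= 1: |a_m - a_n| = sum_{k=n+1}^m (1/2)^k < sum_{k=n+1}^infinity (1/2)^k = (1/2)^(n+1) / (1 - 1/2) = (1/2)^n * (1/2) * (2/1) = (1/2)^n * 1/1.
So g(n) = (1/2)^n / 1. Since g(n) -> 0, (a_n) is Cauchy.
Now solve g(N) < 1/150: (1/2)^N / 1 < 1/150 <=> 2^N > 1 / (1 * 1/150) = 150.
Check powers of 2: 2^7 = 128 <= 150, 2^8 = 256 > 150.
So the smallest such N is 8. Check: g(8) = 1/(1 * 256) = 1/256 < 1/150.

8


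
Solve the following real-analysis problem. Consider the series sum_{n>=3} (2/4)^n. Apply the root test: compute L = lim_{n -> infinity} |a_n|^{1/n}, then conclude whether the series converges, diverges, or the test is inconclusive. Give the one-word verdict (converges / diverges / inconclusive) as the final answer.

Let a_n denote the general term. Form |a_n|^(1/n) and simplify:
|a_n|^(1/n) = 1/2
Take the limit as n -> infinity: L = 1/2.
Since L = 1/2 < 1, the root test implies convergence.

converges


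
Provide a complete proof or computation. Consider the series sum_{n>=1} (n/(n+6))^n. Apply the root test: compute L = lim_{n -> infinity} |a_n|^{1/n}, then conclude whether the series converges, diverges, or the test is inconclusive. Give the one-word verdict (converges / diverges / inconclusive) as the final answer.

Let a_n denote the general term. Form |a_n|^(1/n) and simplify:
|a_n|^(1/n) = n/(n + 6)
Take the limit as n -> infinity: L = 1.
Since L = 1, the root test is inconclusive. (In fact a_n = (n/(n+6))^n -> e^(-6) != 0, so the nth-term test shows divergence; but the root test itself gives no conclusion.)

inconclusive


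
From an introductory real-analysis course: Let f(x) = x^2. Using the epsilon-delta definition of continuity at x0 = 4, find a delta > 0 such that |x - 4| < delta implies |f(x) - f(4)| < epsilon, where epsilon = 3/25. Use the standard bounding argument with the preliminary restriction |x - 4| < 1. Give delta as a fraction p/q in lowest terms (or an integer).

Factor: |x^2 - (4)^2| = |x - 4| * |x + 4|.
Impose |x - 4| < 1 first. Then |x + 4| = |(x - 4) + 2*(4)| <= |x - 4| + 2*|4| < 1 + 8 = 9.
So |x^2 - (4)^2| < delta * 9.
We need delta * 9 <= 3/25, i.e. delta <= 3/25/9 = 1/75.
Since 1/75 < 1, this is tighter than 1; take delta = 1/75.
So delta = 1/75 works.

1/75


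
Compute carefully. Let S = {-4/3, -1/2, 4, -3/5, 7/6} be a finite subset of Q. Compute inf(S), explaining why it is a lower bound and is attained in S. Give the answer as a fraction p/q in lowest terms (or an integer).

S is finite, so inf(S) = min(S).
Sorted increasing:
-4/3, -3/5, -1/2, 7/6, 4
The extremum is -4/3.
For every x in S, x >= -4/3. And -4/3 is in S, so it is attained.
Therefore inf(S) = -4/3.

-4/3


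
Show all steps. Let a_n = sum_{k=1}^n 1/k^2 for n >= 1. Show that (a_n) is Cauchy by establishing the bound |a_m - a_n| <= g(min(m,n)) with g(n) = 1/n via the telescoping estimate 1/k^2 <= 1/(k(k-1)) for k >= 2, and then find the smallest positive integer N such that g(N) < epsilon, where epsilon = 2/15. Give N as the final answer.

For m > n >= 1: |a_m - a_n| = sum_{k=n+1}^m 1/k^2.
Use 1/k^2 <= 1/(k(k-1)) = 1/(k-1) - 1/k for k >= 2:
sum_{k=n+1}^m 1/k^2 <= sum_{k=n+1}^m (1/(k-1) - 1/k) = 1/n - 1/m <= 1/n.
By symmetry the same bound holds with n,m swapped, so |a_m - a_n| <= 1/min(m,n) = g(min(m,n)). Since g(n) -> 0, (a_n) is Cauchy.
Now solve g(N) < 2/15: 1/N < 2/15 <=> N > 1/(2/15) = 15/2.
The smallest integer strictly greater than 15/2 is N = 8.
Check: g(8) = 1/8 < 2/15; g(7) = 1/7 >= 2/15. So N = 8.

8


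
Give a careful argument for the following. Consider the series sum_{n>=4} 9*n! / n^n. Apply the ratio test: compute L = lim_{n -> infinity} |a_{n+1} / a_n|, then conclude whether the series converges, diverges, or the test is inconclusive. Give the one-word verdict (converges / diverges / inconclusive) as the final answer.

Let a_n denote the general term. Form the ratio a_{n+1}/a_n and simplify:
a_{n+1}/a_n = (n/(n + 1))^n
Take the limit as n -> infinity: L = exp(-1).
Since L = exp(-1) < 1, the ratio test implies the series converges.

converges


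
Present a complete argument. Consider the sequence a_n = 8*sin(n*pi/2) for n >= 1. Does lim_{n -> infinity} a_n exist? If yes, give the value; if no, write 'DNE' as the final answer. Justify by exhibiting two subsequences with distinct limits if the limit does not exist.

Examine the behaviour of a_n along subsequences.
a_{4k+1} = 8*sin(pi/2 + 2k*pi) = 8 -> 8. a_{4k+3} = 8*sin(3pi/2 + 2k*pi) = -8 -> -8.
Since these two subsequential limits are 8 and -8, distinct, the full sequence cannot converge (a convergent sequence has all subsequences tending to the same limit). So lim a_n does not exist.

DNE


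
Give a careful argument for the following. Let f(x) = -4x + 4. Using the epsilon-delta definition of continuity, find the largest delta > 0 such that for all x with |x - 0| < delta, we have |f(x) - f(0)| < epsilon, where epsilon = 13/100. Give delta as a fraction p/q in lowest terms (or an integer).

We compute f(0) = -4*(0) + 4 = 4.
|f(x) - f(0)| = |-4x + 4 - (4)| = |-4(x - 0)| = 4|x - 0|.
We need 4|x - 0| < 13/100, i.e. |x - 0| < 13/100 / 4 = 13/400.
So any delta <= 13/400 works. Conversely, if delta > 13/400, then x = 0 + 13/400 satisfies |x - 0| = 13/400 < delta but |f(x) - f(0)| = 4 * 13/400 = 13/100, which is not < 13/100; so no larger delta works.
Hence the largest such delta is 13/400.

13/400


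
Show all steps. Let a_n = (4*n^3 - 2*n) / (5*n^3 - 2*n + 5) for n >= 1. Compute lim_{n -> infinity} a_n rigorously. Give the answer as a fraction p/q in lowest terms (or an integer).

Divide numerator and denominator by n^3, the highest power:
numerator / n^3 = 4 - 2/n^2
denominator / n^3 = 5 - 2/n^2 + 5/n^3
As n -> infinity, all terms of the form c/n^k (k >= 1) tend to 0.
So numerator / n^3 -> 4 and denominator / n^3 -> 5.
Therefore lim a_n = 4/5.

4/5


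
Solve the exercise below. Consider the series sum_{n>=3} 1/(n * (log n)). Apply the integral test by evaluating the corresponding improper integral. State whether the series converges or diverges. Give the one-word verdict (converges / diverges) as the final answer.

Let f(x) = 1/(x*log(x)). Then f is positive, continuous, and decreasing on [3, infinity), so the integral test applies.
Compute the improper integral int_{3}^infinity f(x) dx:
  antiderivative F(x) = log(log(x)).
  F(x) = log(log(x)) -> infinity as x -> infinity. The integral diverges, so by the integral test, the series diverges.

diverges


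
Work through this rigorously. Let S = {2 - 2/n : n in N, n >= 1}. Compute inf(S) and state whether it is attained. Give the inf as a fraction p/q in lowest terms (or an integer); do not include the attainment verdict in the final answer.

Analysis:
- Values: 0, 1, 4/3, 3/2, ... strictly increasing.
- Minimum is 0 (n=1); inf = 0 (attained).
- 2 - 2/n -> 2 from below; sup = 2, not attained.
Conclusion: inf(S) = 0, attained in S.

0


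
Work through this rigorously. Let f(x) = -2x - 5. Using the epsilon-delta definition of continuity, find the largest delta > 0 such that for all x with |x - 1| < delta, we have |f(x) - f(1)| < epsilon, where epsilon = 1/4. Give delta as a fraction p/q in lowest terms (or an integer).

We compute f(1) = -2*(1) - 5 = -7.
|f(x) - f(1)| = |-2x - 5 - (-7)| = |-2(x - 1)| = 2|x - 1|.
We need 2|x - 1| < 1/4, i.e. |x - 1| < 1/4 / 2 = 1/8.
So any delta <= 1/8 works. Conversely, if delta > 1/8, then x = 1 + 1/8 satisfies |x - 1| = 1/8 < delta but |f(x) - f(1)| = 2 * 1/8 = 1/4, which is not < 1/4; so no larger delta works.
Hence the largest such delta is 1/8.

1/8


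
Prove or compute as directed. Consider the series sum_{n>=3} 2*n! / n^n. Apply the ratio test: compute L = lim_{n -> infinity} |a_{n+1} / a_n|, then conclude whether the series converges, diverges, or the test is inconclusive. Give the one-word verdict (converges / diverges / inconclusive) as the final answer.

Let a_n denote the general term. Form the ratio a_{n+1}/a_n and simplify:
a_{n+1}/a_n = (n/(n + 1))^n
Take the limit as n -> infinity: L = exp(-1).
Since L = exp(-1) < 1, the ratio test implies the series converges.

converges


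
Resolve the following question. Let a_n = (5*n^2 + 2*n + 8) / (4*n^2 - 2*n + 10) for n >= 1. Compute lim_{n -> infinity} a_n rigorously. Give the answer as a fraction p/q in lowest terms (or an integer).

Divide numerator and denominator by n^2, the highest power:
numerator / n^2 = 5 + 2/n + 8/n^2
denominator / n^2 = 4 - 2/n + 10/n^2
As n -> infinity, all terms of the form c/n^k (k >= 1) tend to 0.
So numerator / n^2 -> 5 and denominator / n^2 -> 4.
Therefore lim a_n = 5/4.

5/4


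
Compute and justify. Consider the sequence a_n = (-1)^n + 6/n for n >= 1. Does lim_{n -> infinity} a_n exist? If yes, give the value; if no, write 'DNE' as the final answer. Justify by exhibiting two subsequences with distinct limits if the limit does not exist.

Examine the behaviour of a_n along subsequences.
a_{2k} = 1 + 6/(2k) -> 1. a_{2k+1} = -1 + 6/(2k+1) -> -1.
Since these two subsequential limits are 1 and -1, distinct, the full sequence cannot converge (a convergent sequence has all subsequences tending to the same limit). So lim a_n does not exist.

DNE


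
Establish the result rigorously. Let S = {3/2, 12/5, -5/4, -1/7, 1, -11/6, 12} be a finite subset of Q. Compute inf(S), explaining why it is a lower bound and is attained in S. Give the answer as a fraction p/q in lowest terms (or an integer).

S is finite, so inf(S) = min(S).
Sorted increasing:
-11/6, -5/4, -1/7, 1, 3/2, 12/5, 12
The extremum is -11/6.
For every x in S, x >= -11/6. And -11/6 is in S, so it is attained.
Therefore inf(S) = -11/6.

-11/6


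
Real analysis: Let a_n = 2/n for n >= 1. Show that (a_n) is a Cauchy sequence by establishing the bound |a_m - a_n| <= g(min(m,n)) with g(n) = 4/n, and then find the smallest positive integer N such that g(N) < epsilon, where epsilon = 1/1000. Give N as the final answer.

For any m, n >= 1, by the triangle inequality:
|a_m - a_n| = |2/m - 2/n| <= 2*1/m + 2*1/n <= 4/min(m,n).
So g(n) = 4/n bounds the Cauchy difference. Since g(n) -> 0, (a_n) is Cauchy.
Now solve g(N) < 1/1000: 4/N < 1/1000 <=> N > 4 / (1/1000) = 4000.
The smallest integer strictly greater than 4000 is N = 4001.
Check: g(4001) = 4/4001 = 4/4001 < 1/1000; g(4000) = 1/1000 >= 1/1000. So N = 4001.

4001


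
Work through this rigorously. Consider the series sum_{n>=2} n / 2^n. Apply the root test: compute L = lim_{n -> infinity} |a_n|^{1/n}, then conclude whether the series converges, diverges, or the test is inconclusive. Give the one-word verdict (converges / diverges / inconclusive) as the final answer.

Let a_n denote the general term. Form |a_n|^(1/n) and simplify:
|a_n|^(1/n) = n^(1/n)/2
Take the limit as n -> infinity: L = 1/2.
Since L = 1/2 < 1, the root test implies convergence.

converges


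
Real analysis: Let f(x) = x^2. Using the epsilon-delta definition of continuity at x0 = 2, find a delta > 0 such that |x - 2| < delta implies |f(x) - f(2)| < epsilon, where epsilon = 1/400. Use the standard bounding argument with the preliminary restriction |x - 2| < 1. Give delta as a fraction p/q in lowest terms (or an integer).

Factor: |x^2 - (2)^2| = |x - 2| * |x + 2|.
Impose |x - 2| < 1 first. Then |x + 2| = |(x - 2) + 2*(2)| <= |x - 2| + 2*|2| < 1 + 4 = 5.
So |x^2 - (2)^2| < delta * 5.
We need delta * 5 <= 1/400, i.e. delta <= 1/400/5 = 1/2000.
Since 1/2000 < 1, this is tighter than 1; take delta = 1/2000.
So delta = 1/2000 works.

1/2000


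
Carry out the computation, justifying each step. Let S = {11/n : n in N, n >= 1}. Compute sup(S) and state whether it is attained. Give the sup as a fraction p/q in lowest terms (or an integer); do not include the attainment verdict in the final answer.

Analysis:
- Values: 11, 11/2, 11/3, 11/4, ... strictly decreasing.
- The maximum is 11 (n=1); sup = 11 (attained).
- The set is bounded below by 0; 11/n -> 0 so 0 is the greatest lower bound.
- 0 is not in the set, so inf = 0 is not attained.
Conclusion: sup(S) = 11, attained in S.

11


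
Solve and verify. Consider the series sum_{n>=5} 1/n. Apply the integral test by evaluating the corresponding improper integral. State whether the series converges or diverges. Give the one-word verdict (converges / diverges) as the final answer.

Let f(x) = 1/x. Then f is positive, continuous, and decreasing on [5, infinity), so the integral test applies.
Compute the improper integral int_{5}^infinity f(x) dx:
  antiderivative F(x) = log(x).
  As x -> infinity, log(x) -> infinity.
  So int = infinity - log(5) = infinity. By the integral test, the series diverges.

diverges


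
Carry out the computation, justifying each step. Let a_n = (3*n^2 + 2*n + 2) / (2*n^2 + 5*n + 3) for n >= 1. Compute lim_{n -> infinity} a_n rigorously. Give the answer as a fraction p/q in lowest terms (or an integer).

Divide numerator and denominator by n^2, the highest power:
numerator / n^2 = 3 + 2/n + 2/n^2
denominator / n^2 = 2 + 5/n + 3/n^2
As n -> infinity, all terms of the form c/n^k (k >= 1) tend to 0.
So numerator / n^2 -> 3 and denominator / n^2 -> 2.
Therefore lim a_n = 3/2.

3/2


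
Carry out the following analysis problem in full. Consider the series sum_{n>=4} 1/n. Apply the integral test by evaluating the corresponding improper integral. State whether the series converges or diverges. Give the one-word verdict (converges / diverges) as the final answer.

Let f(x) = 1/x. Then f is positive, continuous, and decreasing on [4, infinity), so the integral test applies.
Compute the improper integral int_{4}^infinity f(x) dx:
  antiderivative F(x) = log(x).
  As x -> infinity, log(x) -> infinity.
  So int = infinity - log(4) = infinity. By the integral test, the series diverges.

diverges


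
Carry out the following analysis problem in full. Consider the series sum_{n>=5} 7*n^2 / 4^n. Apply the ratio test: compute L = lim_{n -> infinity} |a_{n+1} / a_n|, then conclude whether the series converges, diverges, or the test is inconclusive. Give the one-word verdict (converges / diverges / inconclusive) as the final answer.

Let a_n denote the general term. Form the ratio a_{n+1}/a_n and simplify:
a_{n+1}/a_n = (n + 1)^2/(4*n^2)
Take the limit as n -> infinity: L = 1/4.
Since L = 1/4 < 1, the ratio test implies the series converges.

converges


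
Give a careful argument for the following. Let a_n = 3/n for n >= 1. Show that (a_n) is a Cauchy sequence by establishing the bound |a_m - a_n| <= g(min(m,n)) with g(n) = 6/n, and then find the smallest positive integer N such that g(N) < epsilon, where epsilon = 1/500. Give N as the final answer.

For any m, n >= 1, by the triangle inequality:
|a_m - a_n| = |3/m - 3/n| <= 3*1/m + 3*1/n <= 6/min(m,n).
So g(n) = 6/n bounds the Cauchy difference. Since g(n) -> 0, (a_n) is Cauchy.
Now solve g(N) < 1/500: 6/N < 1/500 <=> N > 6 / (1/500) = 3000.
The smallest integer strictly greater than 3000 is N = 3001.
Check: g(3001) = 6/3001 = 6/3001 < 1/500; g(3000) = 1/500 >= 1/500. So N = 3001.

3001


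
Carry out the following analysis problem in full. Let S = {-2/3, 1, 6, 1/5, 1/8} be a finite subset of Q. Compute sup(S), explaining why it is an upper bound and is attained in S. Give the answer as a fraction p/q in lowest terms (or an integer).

S is finite, so sup(S) = max(S).
Sorted decreasing:
6, 1, 1/5, 1/8, -2/3
The extremum is 6.
For every x in S, x <= 6. And 6 is in S, so it is attained.
Therefore sup(S) = 6.

6


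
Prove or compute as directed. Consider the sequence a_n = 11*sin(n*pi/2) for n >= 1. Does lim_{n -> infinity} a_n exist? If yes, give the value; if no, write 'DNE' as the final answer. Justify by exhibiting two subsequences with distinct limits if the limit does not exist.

Examine the behaviour of a_n along subsequences.
a_{4k+1} = 11*sin(pi/2 + 2k*pi) = 11 -> 11. a_{4k+3} = 11*sin(3pi/2 + 2k*pi) = -11 -> -11.
Since these two subsequential limits are 11 and -11, distinct, the full sequence cannot converge (a convergent sequence has all subsequences tending to the same limit). So lim a_n does not exist.

DNE


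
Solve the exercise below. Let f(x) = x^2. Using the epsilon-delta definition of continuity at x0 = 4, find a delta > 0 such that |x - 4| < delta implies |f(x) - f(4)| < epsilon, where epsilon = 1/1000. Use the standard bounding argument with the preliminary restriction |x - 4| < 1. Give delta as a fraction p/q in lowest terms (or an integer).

Factor: |x^2 - (4)^2| = |x - 4| * |x + 4|.
Impose |x - 4| < 1 first. Then |x + 4| = |(x - 4) + 2*(4)| <= |x - 4| + 2*|4| < 1 + 8 = 9.
So |x^2 - (4)^2| < delta * 9.
We need delta * 9 <= 1/1000, i.e. delta <= 1/1000/9 = 1/9000.
Since 1/9000 < 1, this is tighter than 1; take delta = 1/9000.
So delta = 1/9000 works.

1/9000


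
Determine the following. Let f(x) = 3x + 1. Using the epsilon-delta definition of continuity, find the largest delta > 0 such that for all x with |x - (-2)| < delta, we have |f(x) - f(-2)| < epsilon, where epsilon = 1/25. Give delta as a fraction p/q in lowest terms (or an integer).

We compute f(-2) = 3*(-2) + 1 = -5.
|f(x) - f(-2)| = |3x + 1 - (-5)| = |3(x - (-2))| = 3|x - (-2)|.
We need 3|x - (-2)| < 1/25, i.e. |x - (-2)| < 1/25 / 3 = 1/75.
So any delta <= 1/75 works. Conversely, if delta > 1/75, then x = -2 + 1/75 satisfies |x - (-2)| = 1/75 < delta but |f(x) - f(-2)| = 3 * 1/75 = 1/25, which is not < 1/25; so no larger delta works.
Hence the largest such delta is 1/75.

1/75


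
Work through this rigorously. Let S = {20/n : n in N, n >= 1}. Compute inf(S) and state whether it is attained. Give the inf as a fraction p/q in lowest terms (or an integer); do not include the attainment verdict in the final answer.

Analysis:
- Values: 20, 10, 20/3, 5, ... strictly decreasing.
- The maximum is 20 (n=1); sup = 20 (attained).
- The set is bounded below by 0; 20/n -> 0 so 0 is the greatest lower bound.
- 0 is not in the set, so inf = 0 is not attained.
Conclusion: inf(S) = 0, not attained in S.

0


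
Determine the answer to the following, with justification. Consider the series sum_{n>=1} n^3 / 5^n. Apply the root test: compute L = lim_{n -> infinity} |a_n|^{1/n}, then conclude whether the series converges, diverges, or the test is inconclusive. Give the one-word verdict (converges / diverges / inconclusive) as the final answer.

Let a_n denote the general term. Form |a_n|^(1/n) and simplify:
|a_n|^(1/n) = n^(3/n)/5
Take the limit as n -> infinity: L = 1/5.
Since L = 1/5 < 1, the root test implies convergence.

converges


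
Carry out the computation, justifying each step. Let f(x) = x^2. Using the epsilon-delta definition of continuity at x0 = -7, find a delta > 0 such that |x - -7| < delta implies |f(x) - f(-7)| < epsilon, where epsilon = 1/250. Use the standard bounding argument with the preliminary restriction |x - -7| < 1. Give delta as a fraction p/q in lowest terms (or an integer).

Factor: |x^2 - (-7)^2| = |x - -7| * |x + -7|.
Impose |x - -7| < 1 first. Then |x + -7| = |(x - -7) + 2*(-7)| <= |x - -7| + 2*|-7| < 1 + 14 = 15.
So |x^2 - (-7)^2| < delta * 15.
We need delta * 15 <= 1/250, i.e. delta <= 1/250/15 = 1/3750.
Since 1/3750 < 1, this is tighter than 1; take delta = 1/3750.
So delta = 1/3750 works.

1/3750


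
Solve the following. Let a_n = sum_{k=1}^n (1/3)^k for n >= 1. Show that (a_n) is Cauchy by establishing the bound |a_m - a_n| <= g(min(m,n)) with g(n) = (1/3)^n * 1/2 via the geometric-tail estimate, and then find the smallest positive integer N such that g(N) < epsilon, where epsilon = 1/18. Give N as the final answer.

For m > n >= 1: |a_m - a_n| = sum_{k=n+1}^m (1/3)^k < sum_{k=n+1}^infinity (1/3)^k = (1/3)^(n+1) / (1 - 1/3) = (1/3)^n * (1/3) * (3/2) = (1/3)^n * 1/2.
So g(n) = (1/3)^n / 2. Since g(n) -> 0, (a_n) is Cauchy.
Now solve g(N) < 1/18: (1/3)^N / 2 < 1/18 <=> 3^N > 1 / (2 * 1/18) = 9.
Check powers of 3: 3^2 = 9 <= 9, 3^3 = 27 > 9.
So the smallest such N is 3. Check: g(3) = 1/(2 * 27) = 1/54 < 1/18.

3


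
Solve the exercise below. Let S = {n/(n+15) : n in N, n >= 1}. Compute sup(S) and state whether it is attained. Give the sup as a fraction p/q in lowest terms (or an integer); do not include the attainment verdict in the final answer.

Analysis:
- Values: 1/16, 2/17, 1/6, 4/19, ... strictly increasing.
- Minimum is 1/16 (n=1); inf = 1/16 (attained).
- n/(n+15) = 1 - 15/(n+15) -> 1 from below as n -> infinity, and never equals 1.
- So sup = 1 (not attained).
Conclusion: sup(S) = 1, not attained in S.

1


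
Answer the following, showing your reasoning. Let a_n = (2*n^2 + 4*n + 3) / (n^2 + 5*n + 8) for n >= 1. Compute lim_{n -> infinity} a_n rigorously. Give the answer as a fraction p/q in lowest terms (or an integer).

Divide numerator and denominator by n^2, the highest power:
numerator / n^2 = 2 + 4/n + 3/n^2
denominator / n^2 = 1 + 5/n + 8/n^2
As n -> infinity, all terms of the form c/n^k (k >= 1) tend to 0.
So numerator / n^2 -> 2 and denominator / n^2 -> 1.
Therefore lim a_n = 2.

2


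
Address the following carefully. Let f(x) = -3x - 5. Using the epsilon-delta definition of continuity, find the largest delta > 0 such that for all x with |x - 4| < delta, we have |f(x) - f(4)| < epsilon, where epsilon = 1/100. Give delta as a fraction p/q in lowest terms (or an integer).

We compute f(4) = -3*(4) - 5 = -17.
|f(x) - f(4)| = |-3x - 5 - (-17)| = |-3(x - 4)| = 3|x - 4|.
We need 3|x - 4| < 1/100, i.e. |x - 4| < 1/100 / 3 = 1/300.
So any delta <= 1/300 works. Conversely, if delta > 1/300, then x = 4 + 1/300 satisfies |x - 4| = 1/300 < delta but |f(x) - f(4)| = 3 * 1/300 = 1/100, which is not < 1/100; so no larger delta works.
Hence the largest such delta is 1/300.

1/300


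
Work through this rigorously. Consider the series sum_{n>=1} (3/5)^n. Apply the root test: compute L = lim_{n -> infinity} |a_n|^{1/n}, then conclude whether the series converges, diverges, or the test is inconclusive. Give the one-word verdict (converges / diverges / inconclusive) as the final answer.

Let a_n denote the general term. Form |a_n|^(1/n) and simplify:
|a_n|^(1/n) = 3/5
Take the limit as n -> infinity: L = 3/5.
Since L = 3/5 < 1, the root test implies convergence.

converges


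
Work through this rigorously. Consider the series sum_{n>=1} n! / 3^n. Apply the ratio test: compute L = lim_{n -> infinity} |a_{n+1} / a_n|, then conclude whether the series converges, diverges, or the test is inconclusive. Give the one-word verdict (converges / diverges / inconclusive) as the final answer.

Let a_n denote the general term. Form the ratio a_{n+1}/a_n and simplify:
a_{n+1}/a_n = n/3 + 1/3
Take the limit as n -> infinity: L = infinity.
Since L = infinity > 1 (or L = infinity), the ratio test implies the series diverges.

diverges


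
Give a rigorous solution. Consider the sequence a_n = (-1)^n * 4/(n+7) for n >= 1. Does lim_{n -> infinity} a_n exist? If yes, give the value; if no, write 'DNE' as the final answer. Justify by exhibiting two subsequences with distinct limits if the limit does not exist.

Examine the behaviour of a_n along subsequences.
Even-n subsequence a_{2k} = 4/(2k+7) -> 0. Odd-n subsequence a_{2k+1} = -4/(2k+8) -> 0. Both tend to 0, which suggests the limit is 0; verify directly.
|a_n - 0| = 4/(n+7) < 4/n for every n >= 1.
Given epsilon > 0, choose a positive integer N > 4/epsilon. Then for all n >= N, |a_n| < 4/n <= 4/N < epsilon.
So by the definition of the limit, lim a_n exists and equals 0.

0


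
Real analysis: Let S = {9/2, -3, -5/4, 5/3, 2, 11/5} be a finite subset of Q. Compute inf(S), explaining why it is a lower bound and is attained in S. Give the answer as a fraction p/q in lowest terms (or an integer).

S is finite, so inf(S) = min(S).
Sorted increasing:
-3, -5/4, 5/3, 2, 11/5, 9/2
The extremum is -3.
For every x in S, x >= -3. And -3 is in S, so it is attained.
Therefore inf(S) = -3.

-3


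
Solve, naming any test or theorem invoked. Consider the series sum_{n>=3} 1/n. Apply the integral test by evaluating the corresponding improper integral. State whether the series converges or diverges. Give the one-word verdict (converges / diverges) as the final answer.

Let f(x) = 1/x. Then f is positive, continuous, and decreasing on [3, infinity), so the integral test applies.
Compute the improper integral int_{3}^infinity f(x) dx:
  antiderivative F(x) = log(x).
  As x -> infinity, log(x) -> infinity.
  So int = infinity - log(3) = infinity. By the integral test, the series diverges.

diverges


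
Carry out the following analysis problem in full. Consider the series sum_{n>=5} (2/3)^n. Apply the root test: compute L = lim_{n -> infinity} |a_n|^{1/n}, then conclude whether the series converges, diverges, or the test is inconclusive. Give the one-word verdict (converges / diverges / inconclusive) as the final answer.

Let a_n denote the general term. Form |a_n|^(1/n) and simplify:
|a_n|^(1/n) = 2/3
Take the limit as n -> infinity: L = 2/3.
Since L = 2/3 < 1, the root test implies convergence.

converges


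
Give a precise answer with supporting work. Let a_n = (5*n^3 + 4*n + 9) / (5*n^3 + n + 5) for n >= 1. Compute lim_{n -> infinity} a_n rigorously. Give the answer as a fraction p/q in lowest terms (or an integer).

Divide numerator and denominator by n^3, the highest power:
numerator / n^3 = 5 + 4/n^2 + 9/n^3
denominator / n^3 = 5 + n^(-2) + 5/n^3
As n -> infinity, all terms of the form c/n^k (k >= 1) tend to 0.
So numerator / n^3 -> 5 and denominator / n^3 -> 5.
Therefore lim a_n = 1.

1


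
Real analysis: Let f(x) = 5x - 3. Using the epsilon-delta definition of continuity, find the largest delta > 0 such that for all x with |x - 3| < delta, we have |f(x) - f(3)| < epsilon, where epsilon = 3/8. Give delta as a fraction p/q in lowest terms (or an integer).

We compute f(3) = 5*(3) - 3 = 12.
|f(x) - f(3)| = |5x - 3 - (12)| = |5(x - 3)| = 5|x - 3|.
We need 5|x - 3| < 3/8, i.e. |x - 3| < 3/8 / 5 = 3/40.
So any delta <= 3/40 works. Conversely, if delta > 3/40, then x = 3 + 3/40 satisfies |x - 3| = 3/40 < delta but |f(x) - f(3)| = 5 * 3/40 = 3/8, which is not < 3/8; so no larger delta works.
Hence the largest such delta is 3/40.

3/40


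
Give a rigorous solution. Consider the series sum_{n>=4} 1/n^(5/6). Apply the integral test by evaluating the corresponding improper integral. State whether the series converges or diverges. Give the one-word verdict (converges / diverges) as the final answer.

Let f(x) = x^(-5/6). Then f is positive, continuous, and decreasing on [4, infinity), so the integral test applies.
Compute the improper integral int_{4}^infinity f(x) dx:
  antiderivative F(x) = 6*x^(1/6).
  As x -> infinity, F(x) -> infinity (since p = 5/6 < 1).
  So the integral diverges. By the integral test, the series diverges.

diverges


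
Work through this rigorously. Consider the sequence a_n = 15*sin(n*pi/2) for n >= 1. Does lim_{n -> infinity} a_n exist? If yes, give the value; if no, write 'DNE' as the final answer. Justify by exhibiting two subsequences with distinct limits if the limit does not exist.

Examine the behaviour of a_n along subsequences.
a_{4k+1} = 15*sin(pi/2 + 2k*pi) = 15 -> 15. a_{4k+3} = 15*sin(3pi/2 + 2k*pi) = -15 -> -15.
Since these two subsequential limits are 15 and -15, distinct, the full sequence cannot converge (a convergent sequence has all subsequences tending to the same limit). So lim a_n does not exist.

DNE


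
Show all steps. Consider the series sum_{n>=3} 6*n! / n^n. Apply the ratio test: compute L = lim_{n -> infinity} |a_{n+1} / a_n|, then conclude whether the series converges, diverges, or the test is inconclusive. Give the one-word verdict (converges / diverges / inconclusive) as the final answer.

Let a_n denote the general term. Form the ratio a_{n+1}/a_n and simplify:
a_{n+1}/a_n = (n/(n + 1))^n
Take the limit as n -> infinity: L = exp(-1).
Since L = exp(-1) < 1, the ratio test implies the series converges.

converges


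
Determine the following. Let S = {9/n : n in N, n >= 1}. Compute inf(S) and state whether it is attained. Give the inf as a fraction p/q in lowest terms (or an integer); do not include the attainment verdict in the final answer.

Analysis:
- Values: 9, 9/2, 3, 9/4, ... strictly decreasing.
- The maximum is 9 (n=1); sup = 9 (attained).
- The set is bounded below by 0; 9/n -> 0 so 0 is the greatest lower bound.
- 0 is not in the set, so inf = 0 is not attained.
Conclusion: inf(S) = 0, not attained in S.

0


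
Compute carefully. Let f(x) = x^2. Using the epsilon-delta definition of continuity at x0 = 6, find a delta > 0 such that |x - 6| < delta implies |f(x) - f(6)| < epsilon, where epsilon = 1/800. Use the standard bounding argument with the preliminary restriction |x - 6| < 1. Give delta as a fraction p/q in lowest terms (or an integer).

Factor: |x^2 - (6)^2| = |x - 6| * |x + 6|.
Impose |x - 6| < 1 first. Then |x + 6| = |(x - 6) + 2*(6)| <= |x - 6| + 2*|6| < 1 + 12 = 13.
So |x^2 - (6)^2| < delta * 13.
We need delta * 13 <= 1/800, i.e. delta <= 1/800/13 = 1/10400.
Since 1/10400 < 1, this is tighter than 1; take delta = 1/10400.
So delta = 1/10400 works.

1/10400


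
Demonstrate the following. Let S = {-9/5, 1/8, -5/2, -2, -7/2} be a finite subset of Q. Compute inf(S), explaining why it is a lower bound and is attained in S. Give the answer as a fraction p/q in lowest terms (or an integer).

S is finite, so inf(S) = min(S).
Sorted increasing:
-7/2, -5/2, -2, -9/5, 1/8
The extremum is -7/2.
For every x in S, x >= -7/2. And -7/2 is in S, so it is attained.
Therefore inf(S) = -7/2.

-7/2


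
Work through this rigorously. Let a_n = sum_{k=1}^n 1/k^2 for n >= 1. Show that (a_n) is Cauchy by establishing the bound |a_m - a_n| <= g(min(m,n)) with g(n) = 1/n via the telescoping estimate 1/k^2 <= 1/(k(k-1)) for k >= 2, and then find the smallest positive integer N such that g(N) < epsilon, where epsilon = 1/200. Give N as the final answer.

For m > n >= 1: |a_m - a_n| = sum_{k=n+1}^m 1/k^2.
Use 1/k^2 <= 1/(k(k-1)) = 1/(k-1) - 1/k for k >= 2:
sum_{k=n+1}^m 1/k^2 <= sum_{k=n+1}^m (1/(k-1) - 1/k) = 1/n - 1/m <= 1/n.
By symmetry the same bound holds with n,m swapped, so |a_m - a_n| <= 1/min(m,n) = g(min(m,n)). Since g(n) -> 0, (a_n) is Cauchy.
Now solve g(N) < 1/200: 1/N < 1/200 <=> N > 1/(1/200) = 200.
The smallest integer strictly greater than 200 is N = 201.
Check: g(201) = 1/201 < 1/200; g(200) = 1/200 >= 1/200. So N = 201.

201


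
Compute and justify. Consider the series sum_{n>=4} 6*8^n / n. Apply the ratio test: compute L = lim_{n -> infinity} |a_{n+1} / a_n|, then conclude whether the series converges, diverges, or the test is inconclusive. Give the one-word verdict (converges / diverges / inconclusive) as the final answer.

Let a_n denote the general term. Form the ratio a_{n+1}/a_n and simplify:
a_{n+1}/a_n = 8*n/(n + 1)
Take the limit as n -> infinity: L = 8.
Since L = 8 > 1 (or L = infinity), the ratio test implies the series diverges.

diverges


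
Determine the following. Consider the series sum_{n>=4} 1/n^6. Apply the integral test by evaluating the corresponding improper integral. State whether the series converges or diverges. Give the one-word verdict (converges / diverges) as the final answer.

Let f(x) = x^(-6). Then f is positive, continuous, and decreasing on [4, infinity), so the integral test applies.
Compute the improper integral int_{4}^infinity f(x) dx:
  antiderivative F(x) = -1/(5*x^5).
  As x -> infinity, F(x) -> 0 (since p = 6 > 1).
  So int = F(infinity) - F(4) = 0 - (-1/5120) = 1/5120.
  Finite, so by the integral test, the series converges.

converges


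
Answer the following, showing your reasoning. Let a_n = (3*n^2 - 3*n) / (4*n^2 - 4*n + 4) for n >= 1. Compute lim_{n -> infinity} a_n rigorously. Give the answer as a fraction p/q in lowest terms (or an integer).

Divide numerator and denominator by n^2, the highest power:
numerator / n^2 = 3 - 3/n
denominator / n^2 = 4 - 4/n + 4/n^2
As n -> infinity, all terms of the form c/n^k (k >= 1) tend to 0.
So numerator / n^2 -> 3 and denominator / n^2 -> 4.
Therefore lim a_n = 3/4.

3/4


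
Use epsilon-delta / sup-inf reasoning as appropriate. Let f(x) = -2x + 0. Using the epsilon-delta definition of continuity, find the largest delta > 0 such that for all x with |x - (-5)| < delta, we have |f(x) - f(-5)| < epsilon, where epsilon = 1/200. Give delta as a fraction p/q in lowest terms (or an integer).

We compute f(-5) = -2*(-5) + 0 = 10.
|f(x) - f(-5)| = |-2x + 0 - (10)| = |-2(x - (-5))| = 2|x - (-5)|.
We need 2|x - (-5)| < 1/200, i.e. |x - (-5)| < 1/200 / 2 = 1/400.
So any delta <= 1/400 works. Conversely, if delta > 1/400, then x = -5 + 1/400 satisfies |x - (-5)| = 1/400 < delta but |f(x) - f(-5)| = 2 * 1/400 = 1/200, which is not < 1/200; so no larger delta works.
Hence the largest such delta is 1/400.

1/400


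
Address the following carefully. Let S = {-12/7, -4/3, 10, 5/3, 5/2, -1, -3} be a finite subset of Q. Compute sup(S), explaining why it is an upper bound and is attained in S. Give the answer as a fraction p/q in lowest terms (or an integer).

S is finite, so sup(S) = max(S).
Sorted decreasing:
10, 5/2, 5/3, -1, -4/3, -12/7, -3
The extremum is 10.
For every x in S, x <= 10. And 10 is in S, so it is attained.
Therefore sup(S) = 10.

10


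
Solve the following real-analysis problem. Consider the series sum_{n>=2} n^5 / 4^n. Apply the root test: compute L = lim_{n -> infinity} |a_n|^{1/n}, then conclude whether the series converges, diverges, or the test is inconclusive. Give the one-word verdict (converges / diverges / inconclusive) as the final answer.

Let a_n denote the general term. Form |a_n|^(1/n) and simplify:
|a_n|^(1/n) = n^(5/n)/4
Take the limit as n -> infinity: L = 1/4.
Since L = 1/4 < 1, the root test implies convergence.

converges


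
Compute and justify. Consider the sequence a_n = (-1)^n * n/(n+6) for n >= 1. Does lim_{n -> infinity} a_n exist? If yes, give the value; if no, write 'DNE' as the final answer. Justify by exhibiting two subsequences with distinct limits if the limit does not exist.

Examine the behaviour of a_n along subsequences.
a_{2k} = 2k/(2k+6) -> 1. a_{2k+1} = -(2k+1)/(2k+7) -> -1.
Since these two subsequential limits are 1 and -1, distinct, the full sequence cannot converge (a convergent sequence has all subsequences tending to the same limit). So lim a_n does not exist.

DNE


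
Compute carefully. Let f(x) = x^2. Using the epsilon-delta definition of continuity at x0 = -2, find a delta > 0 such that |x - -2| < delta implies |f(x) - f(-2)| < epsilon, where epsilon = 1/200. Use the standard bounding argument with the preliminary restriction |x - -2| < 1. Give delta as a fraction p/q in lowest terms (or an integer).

Factor: |x^2 - (-2)^2| = |x - -2| * |x + -2|.
Impose |x - -2| < 1 first. Then |x + -2| = |(x - -2) + 2*(-2)| <= |x - -2| + 2*|-2| < 1 + 4 = 5.
So |x^2 - (-2)^2| < delta * 5.
We need delta * 5 <= 1/200, i.e. delta <= 1/200/5 = 1/1000.
Since 1/1000 < 1, this is tighter than 1; take delta = 1/1000.
So delta = 1/1000 works.

1/1000


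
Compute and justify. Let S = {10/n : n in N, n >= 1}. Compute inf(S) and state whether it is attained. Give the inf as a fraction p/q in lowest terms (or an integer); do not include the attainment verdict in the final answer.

Analysis:
- Values: 10, 5, 10/3, 5/2, ... strictly decreasing.
- The maximum is 10 (n=1); sup = 10 (attained).
- The set is bounded below by 0; 10/n -> 0 so 0 is the greatest lower bound.
- 0 is not in the set, so inf = 0 is not attained.
Conclusion: inf(S) = 0, not attained in S.

0


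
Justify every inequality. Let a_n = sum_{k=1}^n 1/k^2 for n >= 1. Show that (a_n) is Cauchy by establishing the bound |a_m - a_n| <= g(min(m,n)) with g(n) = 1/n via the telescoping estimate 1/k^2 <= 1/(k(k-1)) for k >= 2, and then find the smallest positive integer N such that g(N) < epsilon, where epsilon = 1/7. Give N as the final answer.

For m > n >= 1: |a_m - a_n| = sum_{k=n+1}^m 1/k^2.
Use 1/k^2 <= 1/(k(k-1)) = 1/(k-1) - 1/k for k >= 2:
sum_{k=n+1}^m 1/k^2 <= sum_{k=n+1}^m (1/(k-1) - 1/k) = 1/n - 1/m <= 1/n.
By symmetry the same bound holds with n,m swapped, so |a_m - a_n| <= 1/min(m,n) = g(min(m,n)). Since g(n) -> 0, (a_n) is Cauchy.
Now solve g(N) < 1/7: 1/N < 1/7 <=> N > 1/(1/7) = 7.
The smallest integer strictly greater than 7 is N = 8.
Check: g(8) = 1/8 < 1/7; g(7) = 1/7 >= 1/7. So N = 8.

8


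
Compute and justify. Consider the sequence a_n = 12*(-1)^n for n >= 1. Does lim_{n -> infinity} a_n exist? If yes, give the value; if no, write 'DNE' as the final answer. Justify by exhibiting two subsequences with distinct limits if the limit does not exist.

Examine the behaviour of a_n along subsequences.
Even-n subsequence a_{2k} = 12 -> 12. Odd-n subsequence a_{2k+1} = -12 -> -12.
Since these two subsequential limits are 12 and -12, distinct, the full sequence cannot converge (a convergent sequence has all subsequences tending to the same limit). So lim a_n does not exist.

DNE
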